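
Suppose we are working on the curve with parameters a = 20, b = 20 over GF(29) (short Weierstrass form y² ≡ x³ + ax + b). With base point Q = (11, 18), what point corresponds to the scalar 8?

Double-and-add on 8 = (1000)₂. Start with Q = (11, 18) for the leading 1-bit.
double: tangent at (11, 18): λ = (3·11² + 20)/(2·18) ≡ 6/7. 7⁻¹ ≡ 25 (mod 29), so λ ≡ 6·25 ≡ 5.
  x = λ² - 11 - 11 = 25 - 22 ≡ 3; y = λ·(11 - 3) - 18 ≡ 22. → (3, 22)
double: tangent at (3, 22): λ = (3·3² + 20)/(2·22) ≡ 18/15. 15⁻¹ ≡ 2 (mod 29), so λ ≡ 18·2 ≡ 7.
  x = λ² - 3 - 3 = 49 - 6 ≡ 14; y = λ·(3 - 14) - 22 ≡ 17. → (14, 17)
double: tangent at (14, 17): λ = (3·14² + 20)/(2·17) ≡ 28/5. 5⁻¹ ≡ 6 (mod 29), so λ ≡ 28·6 ≡ 23.
  x = λ² - 14 - 14 = 529 - 28 ≡ 8; y = λ·(14 - 8) - 17 ≡ 5. → (8, 5)

(8, 5)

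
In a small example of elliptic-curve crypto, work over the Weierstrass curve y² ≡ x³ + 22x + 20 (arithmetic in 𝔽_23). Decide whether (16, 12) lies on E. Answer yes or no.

yes

y² = 12² ≡ 6; x³ + 22x + 20 = 4468 ≡ 6 (mod 23). 6 = 6.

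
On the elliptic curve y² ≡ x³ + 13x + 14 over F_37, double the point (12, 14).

(29, 29)

tangent at (12, 14): λ = (3·12² + 13)/(2·14) ≡ 1/28. 28⁻¹ ≡ 4 (mod 37) since 28·4 = 112 ≡ 1, so λ ≡ 1·4 ≡ 4.
  x = λ² - 12 - 12 = 16 - 24 ≡ 29; y = λ·(12 - 29) - 14 ≡ 29. → (29, 29)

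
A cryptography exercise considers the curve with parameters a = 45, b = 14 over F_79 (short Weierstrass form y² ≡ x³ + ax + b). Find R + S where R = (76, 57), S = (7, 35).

(4, 69)

(76, 57) + (7, 35). λ = (35 - 57)/(7 - 76) ≡ 57/10 mod 79. 10⁻¹ ≡ 8 (mod 79) since 10·8 = 80 ≡ 1, so λ ≡ 61.
  x = λ² - 76 - 7 = 3721 - 83 ≡ 4; y = λ·(76 - 4) - 57 ≡ 69. → (4, 69)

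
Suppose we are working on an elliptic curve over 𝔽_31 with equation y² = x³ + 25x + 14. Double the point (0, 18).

(25, 12)

tangent at (0, 18): λ = (3·0² + 25)/(2·18) ≡ 25/5. 5⁻¹ ≡ 25 (mod 31) since 5·25 = 125 ≡ 1, so λ ≡ 25·25 ≡ 5.
  x = λ² - 0 - 0 = 25 - 0 ≡ 25; y = λ·(0 - 25) - 18 ≡ 12. → (25, 12)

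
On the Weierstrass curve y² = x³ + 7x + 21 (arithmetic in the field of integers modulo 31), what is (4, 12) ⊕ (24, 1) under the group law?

(4, 19)

(4, 12) + (24, 1). λ = (1 - 12)/(24 - 4) ≡ 20/20 mod 31. 20⁻¹ ≡ 14 (mod 31), so λ ≡ 1.
  x = λ² - 4 - 24 = 1 - 28 ≡ 4; y = λ·(4 - 4) - 12 ≡ 19. → (4, 19)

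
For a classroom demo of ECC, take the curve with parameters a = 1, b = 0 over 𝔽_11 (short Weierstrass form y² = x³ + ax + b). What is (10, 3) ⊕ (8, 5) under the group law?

(5, 3)

(10, 3) + (8, 5). λ = (5 - 3)/(8 - 10) ≡ 2/9 mod 11. 9⁻¹ ≡ 5 (mod 11) since 9·5 = 45 ≡ 1, so λ ≡ 10.
  x = λ² - 10 - 8 = 100 - 18 ≡ 5; y = λ·(10 - 5) - 3 ≡ 3. → (5, 3)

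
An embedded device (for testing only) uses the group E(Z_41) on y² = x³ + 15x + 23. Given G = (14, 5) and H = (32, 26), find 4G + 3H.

First 4G:
Double-and-add on 4 = (100)₂. Start with G = (14, 5) for the leading 1-bit.
double: tangent at (14, 5): λ = (3·14² + 15)/(2·5) ≡ 29/10. 10⁻¹ ≡ 37 (mod 41), so λ ≡ 29·37 ≡ 7.
  x = λ² - 14 - 14 = 49 - 28 ≡ 21; y = λ·(14 - 21) - 5 ≡ 28. → (21, 28)
double: tangent at (21, 28): λ = (3·21² + 15)/(2·28) ≡ 26/15. 15⁻¹ ≡ 11 (mod 41) since 15·11 = 165 ≡ 1, so λ ≡ 26·11 ≡ 40.
  x = λ² - 21 - 21 = 1600 - 42 ≡ 0; y = λ·(21 - 0) - 28 ≡ 33. → (0, 33)
4G = (0, 33).
Next 3H:
Repeated addition: build up to 3H.
2H: tangent at (32, 26): λ = (3·32² + 15)/(2·26) ≡ 12/11. 11⁻¹ ≡ 15 (mod 41), so λ ≡ 12·15 ≡ 16.
  x = λ² - 32 - 32 = 256 - 64 ≡ 28; y = λ·(32 - 28) - 26 ≡ 38. → (28, 38)
3H: (28, 38) + (32, 26). λ = (26 - 38)/(32 - 28) ≡ 29/4 mod 41. 4⁻¹ ≡ 31 (mod 41), so λ ≡ 38.
  x = λ² - 28 - 32 = 1444 - 60 ≡ 31; y = λ·(28 - 31) - 38 ≡ 12. → (31, 12)
3H = (31, 12).
Finally 4G + 3H:
(0, 33) + (31, 12). λ = (12 - 33)/(31 - 0) ≡ 20/31 mod 41. 31⁻¹ ≡ 4 (mod 41), so λ ≡ 39.
  x = λ² - 0 - 31 = 1521 - 31 ≡ 14; y = λ·(0 - 14) - 33 ≡ 36. → (14, 36)

(14, 36)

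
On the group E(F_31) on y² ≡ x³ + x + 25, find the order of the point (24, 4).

8

2P: tangent at (24, 4): λ = (3·24² + 1)/(2·4) ≡ 24/8. 8⁻¹ ≡ 4 (mod 31), so λ ≡ 24·4 ≡ 3.
  x = λ² - 24 - 24 = 9 - 48 ≡ 23; y = λ·(24 - 23) - 4 ≡ 30. → (23, 30)
3P: (23, 30) + (24, 4). λ = (4 - 30)/(24 - 23) ≡ 5/1 mod 31. 1⁻¹ ≡ 1 (mod 31) since 1·1 = 1 ≡ 1, so λ ≡ 5.
  x = λ² - 23 - 24 = 25 - 47 ≡ 9; y = λ·(23 - 9) - 30 ≡ 9. → (9, 9)
4P: (9, 9) + (24, 4). λ = (4 - 9)/(24 - 9) ≡ 26/15 mod 31. 15⁻¹ ≡ 29 (mod 31), so λ ≡ 10.
  x = λ² - 9 - 24 = 100 - 33 ≡ 5; y = λ·(9 - 5) - 9 ≡ 0. → (5, 0)
5P: (5, 0) + (24, 4). λ = (4 - 0)/(24 - 5) ≡ 4/19 mod 31. 19⁻¹ ≡ 18 (mod 31) since 19·18 = 342 ≡ 1, so λ ≡ 10.
  x = λ² - 5 - 24 = 100 - 29 ≡ 9; y = λ·(5 - 9) - 0 ≡ 22. → (9, 22)
6P: (9, 22) + (24, 4). λ = (4 - 22)/(24 - 9) ≡ 13/15 mod 31. 15⁻¹ ≡ 29 (mod 31), so λ ≡ 5.
  x = λ² - 9 - 24 = 25 - 33 ≡ 23; y = λ·(9 - 23) - 22 ≡ 1. → (23, 1)
7P: (23, 1) + (24, 4). λ = (4 - 1)/(24 - 23) ≡ 3/1 mod 31. 1⁻¹ ≡ 1 (mod 31), so λ ≡ 3.
  x = λ² - 23 - 24 = 9 - 47 ≡ 24; y = λ·(23 - 24) - 1 ≡ 27. → (24, 27)
8P: (24, 27) + (24, 4): same x and y₁ ≡ -y₂, so the sum is 𝒪.
8P = 𝒪, so the order is 8.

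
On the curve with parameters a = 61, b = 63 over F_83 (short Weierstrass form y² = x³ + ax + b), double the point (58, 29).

tangent at (58, 29): λ = (3·58² + 61)/(2·29) ≡ 27/58. 58⁻¹ ≡ 73 (mod 83), so λ ≡ 27·73 ≡ 62.
  x = λ² - 58 - 58 = 3844 - 116 ≡ 76; y = λ·(58 - 76) - 29 ≡ 17. → (76, 17)

(76, 17)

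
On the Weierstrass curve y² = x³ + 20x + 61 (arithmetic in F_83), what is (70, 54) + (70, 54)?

(47, 59)

tangent at (70, 54): λ = (3·70² + 20)/(2·54) ≡ 29/25. 25⁻¹ ≡ 10 (mod 83) since 25·10 = 250 ≡ 1, so λ ≡ 29·10 ≡ 41.
  x = λ² - 70 - 70 = 1681 - 140 ≡ 47; y = λ·(70 - 47) - 54 ≡ 59. → (47, 59)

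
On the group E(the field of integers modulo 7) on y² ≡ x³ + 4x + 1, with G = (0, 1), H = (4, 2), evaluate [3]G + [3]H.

(4, 5)

First 3G:
Repeated addition: build up to 3G.
2G: tangent at (0, 1): λ = (3·0² + 4)/(2·1) ≡ 4/2. 2⁻¹ ≡ 4 (mod 7) since 2·4 = 8 ≡ 1, so λ ≡ 4·4 ≡ 2.
  x = λ² - 0 - 0 = 4 - 0 ≡ 4; y = λ·(0 - 4) - 1 ≡ 5. → (4, 5)
3G: (4, 5) + (0, 1). λ = (1 - 5)/(0 - 4) ≡ 3/3 mod 7. 3⁻¹ ≡ 5 (mod 7), so λ ≡ 1.
  x = λ² - 4 - 0 = 1 - 4 ≡ 4; y = λ·(4 - 4) - 5 ≡ 2. → (4, 2)
3G = (4, 2).
Next 3H:
Repeated addition: build up to 3H.
2H: tangent at (4, 2): λ = (3·4² + 4)/(2·2) ≡ 3/4. 4⁻¹ ≡ 2 (mod 7) since 4·2 = 8 ≡ 1, so λ ≡ 3·2 ≡ 6.
  x = λ² - 4 - 4 = 36 - 8 ≡ 0; y = λ·(4 - 0) - 2 ≡ 1. → (0, 1)
3H: (0, 1) + (4, 2). λ = (2 - 1)/(4 - 0) ≡ 1/4 mod 7. 4⁻¹ ≡ 2 (mod 7), so λ ≡ 2.
  x = λ² - 0 - 4 = 4 - 4 ≡ 0; y = λ·(0 - 0) - 1 ≡ 6. → (0, 6)
3H = (0, 6).
Finally 3G + 3H:
(4, 2) + (0, 6). λ = (6 - 2)/(0 - 4) ≡ 4/3 mod 7. 3⁻¹ ≡ 5 (mod 7), so λ ≡ 6.
  x = λ² - 4 - 0 = 36 - 4 ≡ 4; y = λ·(4 - 4) - 2 ≡ 5. → (4, 5)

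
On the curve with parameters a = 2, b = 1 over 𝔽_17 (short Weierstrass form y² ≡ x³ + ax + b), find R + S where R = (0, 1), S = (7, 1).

(10, 16)

(0, 1) + (7, 1). λ = (1 - 1)/(7 - 0) ≡ 0/7 mod 17. 7⁻¹ ≡ 5 (mod 17) since 7·5 = 35 ≡ 1, so λ ≡ 0.
  x = λ² - 0 - 7 = 0 - 7 ≡ 10; y = λ·(0 - 10) - 1 ≡ 16. → (10, 16)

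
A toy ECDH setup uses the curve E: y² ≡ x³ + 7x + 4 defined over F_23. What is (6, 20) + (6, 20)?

tangent at (6, 20): λ = (3·6² + 7)/(2·20) ≡ 0/17. 17⁻¹ ≡ 19 (mod 23), so λ ≡ 0·19 ≡ 0.
  x = λ² - 6 - 6 = 0 - 12 ≡ 11; y = λ·(6 - 11) - 20 ≡ 3. → (11, 3)

(11, 3)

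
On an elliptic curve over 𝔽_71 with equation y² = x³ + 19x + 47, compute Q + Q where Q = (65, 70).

(15, 21)

tangent at (65, 70): λ = (3·65² + 19)/(2·70) ≡ 56/69. 69⁻¹ ≡ 35 (mod 71) since 69·35 = 2415 ≡ 1, so λ ≡ 56·35 ≡ 43.
  x = λ² - 65 - 65 = 1849 - 130 ≡ 15; y = λ·(65 - 15) - 70 ≡ 21. → (15, 21)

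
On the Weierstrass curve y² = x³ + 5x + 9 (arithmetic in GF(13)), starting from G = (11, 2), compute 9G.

(3, 8)

Repeated addition: build up to 9G.
2G: tangent at (11, 2): λ = (3·11² + 5)/(2·2) ≡ 4/4. 4⁻¹ ≡ 10 (mod 13) since 4·10 = 40 ≡ 1, so λ ≡ 4·10 ≡ 1.
  x = λ² - 11 - 11 = 1 - 22 ≡ 5; y = λ·(11 - 5) - 2 ≡ 4. → (5, 4)
3G: (5, 4) + (11, 2). λ = (2 - 4)/(11 - 5) ≡ 11/6 mod 13. 6⁻¹ ≡ 11 (mod 13), so λ ≡ 4.
  x = λ² - 5 - 11 = 16 - 16 ≡ 0; y = λ·(5 - 0) - 4 ≡ 3. → (0, 3)
4G: (0, 3) + (11, 2). λ = (2 - 3)/(11 - 0) ≡ 12/11 mod 13. 11⁻¹ ≡ 6 (mod 13) since 11·6 = 66 ≡ 1, so λ ≡ 7.
  x = λ² - 0 - 11 = 49 - 11 ≡ 12; y = λ·(0 - 12) - 3 ≡ 4. → (12, 4)
5G: (12, 4) + (11, 2). λ = (2 - 4)/(11 - 12) ≡ 11/12 mod 13. 12⁻¹ ≡ 12 (mod 13), so λ ≡ 2.
  x = λ² - 12 - 11 = 4 - 23 ≡ 7; y = λ·(12 - 7) - 4 ≡ 6. → (7, 6)
6G: (7, 6) + (11, 2). λ = (2 - 6)/(11 - 7) ≡ 9/4 mod 13. 4⁻¹ ≡ 10 (mod 13), so λ ≡ 12.
  x = λ² - 7 - 11 = 144 - 18 ≡ 9; y = λ·(7 - 9) - 6 ≡ 9. → (9, 9)
7G: (9, 9) + (11, 2). λ = (2 - 9)/(11 - 9) ≡ 6/2 mod 13. 2⁻¹ ≡ 7 (mod 13) since 2·7 = 14 ≡ 1, so λ ≡ 3.
  x = λ² - 9 - 11 = 9 - 20 ≡ 2; y = λ·(9 - 2) - 9 ≡ 12. → (2, 12)
8G: (2, 12) + (11, 2). λ = (2 - 12)/(11 - 2) ≡ 3/9 mod 13. 9⁻¹ ≡ 3 (mod 13) since 9·3 = 27 ≡ 1, so λ ≡ 9.
  x = λ² - 2 - 11 = 81 - 13 ≡ 3; y = λ·(2 - 3) - 12 ≡ 5. → (3, 5)
9G: (3, 5) + (11, 2). λ = (2 - 5)/(11 - 3) ≡ 10/8 mod 13. 8⁻¹ ≡ 5 (mod 13), so λ ≡ 11.
  x = λ² - 3 - 11 = 121 - 14 ≡ 3; y = λ·(3 - 3) - 5 ≡ 8. → (3, 8)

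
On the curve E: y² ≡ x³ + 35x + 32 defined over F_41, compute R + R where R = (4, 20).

(34, 10)

tangent at (4, 20): λ = (3·4² + 35)/(2·20) ≡ 1/40. 40⁻¹ ≡ 40 (mod 41), so λ ≡ 1·40 ≡ 40.
  x = λ² - 4 - 4 = 1600 - 8 ≡ 34; y = λ·(4 - 34) - 20 ≡ 10. → (34, 10)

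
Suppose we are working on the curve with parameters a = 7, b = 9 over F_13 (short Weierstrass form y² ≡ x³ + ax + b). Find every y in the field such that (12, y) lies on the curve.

x³ + 7x + 9 = 1821 ≡ 1 (mod 13).
Square roots of 1 mod 13: 1 and 12 (since 1² = 1 ≡ 1).

1, 12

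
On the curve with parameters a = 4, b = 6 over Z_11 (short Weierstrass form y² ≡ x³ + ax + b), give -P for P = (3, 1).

(3, 10)

-(3, 1) = (3, -1 mod 11) = (3, 10).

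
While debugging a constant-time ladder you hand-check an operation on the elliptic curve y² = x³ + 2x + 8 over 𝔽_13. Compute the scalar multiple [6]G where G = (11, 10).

(5, 0)

Repeated addition: build up to 6G.
2G: tangent at (11, 10): λ = (3·11² + 2)/(2·10) ≡ 1/7. 7⁻¹ ≡ 2 (mod 13) since 7·2 = 14 ≡ 1, so λ ≡ 1·2 ≡ 2.
  x = λ² - 11 - 11 = 4 - 22 ≡ 8; y = λ·(11 - 8) - 10 ≡ 9. → (8, 9)
3G: (8, 9) + (11, 10). λ = (10 - 9)/(11 - 8) ≡ 1/3 mod 13. 3⁻¹ ≡ 9 (mod 13) since 3·9 = 27 ≡ 1, so λ ≡ 9.
  x = λ² - 8 - 11 = 81 - 19 ≡ 10; y = λ·(8 - 10) - 9 ≡ 12. → (10, 12)
4G: (10, 12) + (11, 10). λ = (10 - 12)/(11 - 10) ≡ 11/1 mod 13. 1⁻¹ ≡ 1 (mod 13) since 1·1 = 1 ≡ 1, so λ ≡ 11.
  x = λ² - 10 - 11 = 121 - 21 ≡ 9; y = λ·(10 - 9) - 12 ≡ 12. → (9, 12)
5G: (9, 12) + (11, 10). λ = (10 - 12)/(11 - 9) ≡ 11/2 mod 13. 2⁻¹ ≡ 7 (mod 13), so λ ≡ 12.
  x = λ² - 9 - 11 = 144 - 20 ≡ 7; y = λ·(9 - 7) - 12 ≡ 12. → (7, 12)
6G: (7, 12) + (11, 10). λ = (10 - 12)/(11 - 7) ≡ 11/4 mod 13. 4⁻¹ ≡ 10 (mod 13), so λ ≡ 6.
  x = λ² - 7 - 11 = 36 - 18 ≡ 5; y = λ·(7 - 5) - 12 ≡ 0. → (5, 0)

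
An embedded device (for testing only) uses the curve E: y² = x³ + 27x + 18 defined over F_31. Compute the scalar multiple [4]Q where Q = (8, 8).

(14, 3)

Repeated addition: build up to 4Q.
2Q: tangent at (8, 8): λ = (3·8² + 27)/(2·8) ≡ 2/16. 16⁻¹ ≡ 2 (mod 31), so λ ≡ 2·2 ≡ 4.
  x = λ² - 8 - 8 = 16 - 16 ≡ 0; y = λ·(8 - 0) - 8 ≡ 24. → (0, 24)
3Q: (0, 24) + (8, 8). λ = (8 - 24)/(8 - 0) ≡ 15/8 mod 31. 8⁻¹ ≡ 4 (mod 31), so λ ≡ 29.
  x = λ² - 0 - 8 = 841 - 8 ≡ 27; y = λ·(0 - 27) - 24 ≡ 30. → (27, 30)
4Q: (27, 30) + (8, 8). λ = (8 - 30)/(8 - 27) ≡ 9/12 mod 31. 12⁻¹ ≡ 13 (mod 31) since 12·13 = 156 ≡ 1, so λ ≡ 24.
  x = λ² - 27 - 8 = 576 - 35 ≡ 14; y = λ·(27 - 14) - 30 ≡ 3. → (14, 3)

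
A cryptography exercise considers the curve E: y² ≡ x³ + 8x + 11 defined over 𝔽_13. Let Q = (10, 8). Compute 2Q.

tangent at (10, 8): λ = (3·10² + 8)/(2·8) ≡ 9/3. 3⁻¹ ≡ 9 (mod 13) since 3·9 = 27 ≡ 1, so λ ≡ 9·9 ≡ 3.
  x = λ² - 10 - 10 = 9 - 20 ≡ 2; y = λ·(10 - 2) - 8 ≡ 3. → (2, 3)

(2, 3)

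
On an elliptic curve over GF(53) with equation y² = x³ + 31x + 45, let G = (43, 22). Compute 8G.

Double-and-add on 8 = (1000)₂. Start with G = (43, 22) for the leading 1-bit.
double: tangent at (43, 22): λ = (3·43² + 31)/(2·22) ≡ 13/44. 44⁻¹ ≡ 47 (mod 53), so λ ≡ 13·47 ≡ 28.
  x = λ² - 43 - 43 = 784 - 86 ≡ 9; y = λ·(43 - 9) - 22 ≡ 29. → (9, 29)
double: tangent at (9, 29): λ = (3·9² + 31)/(2·29) ≡ 9/5. 5⁻¹ ≡ 32 (mod 53), so λ ≡ 9·32 ≡ 23.
  x = λ² - 9 - 9 = 529 - 18 ≡ 34; y = λ·(9 - 34) - 29 ≡ 32. → (34, 32)
double: tangent at (34, 32): λ = (3·34² + 31)/(2·32) ≡ 1/11. 11⁻¹ ≡ 29 (mod 53), so λ ≡ 1·29 ≡ 29.
  x = λ² - 34 - 34 = 841 - 68 ≡ 31; y = λ·(34 - 31) - 32 ≡ 2. → (31, 2)

(31, 2)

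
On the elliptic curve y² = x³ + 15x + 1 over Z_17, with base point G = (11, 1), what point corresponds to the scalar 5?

Repeated addition: build up to 5G.
2G: tangent at (11, 1): λ = (3·11² + 15)/(2·1) ≡ 4/2. 2⁻¹ ≡ 9 (mod 17), so λ ≡ 4·9 ≡ 2.
  x = λ² - 11 - 11 = 4 - 22 ≡ 16; y = λ·(11 - 16) - 1 ≡ 6. → (16, 6)
3G: (16, 6) + (11, 1). λ = (1 - 6)/(11 - 16) ≡ 12/12 mod 17. 12⁻¹ ≡ 10 (mod 17), so λ ≡ 1.
  x = λ² - 16 - 11 = 1 - 27 ≡ 8; y = λ·(16 - 8) - 6 ≡ 2. → (8, 2)
4G: (8, 2) + (11, 1). λ = (1 - 2)/(11 - 8) ≡ 16/3 mod 17. 3⁻¹ ≡ 6 (mod 17) since 3·6 = 18 ≡ 1, so λ ≡ 11.
  x = λ² - 8 - 11 = 121 - 19 ≡ 0; y = λ·(8 - 0) - 2 ≡ 1. → (0, 1)
5G: (0, 1) + (11, 1). λ = (1 - 1)/(11 - 0) ≡ 0/11 mod 17. 11⁻¹ ≡ 14 (mod 17), so λ ≡ 0.
  x = λ² - 0 - 11 = 0 - 11 ≡ 6; y = λ·(0 - 6) - 1 ≡ 16. → (6, 16)

(6, 16)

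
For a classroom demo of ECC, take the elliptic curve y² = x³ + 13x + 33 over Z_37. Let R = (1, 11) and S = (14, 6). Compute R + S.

(1, 11) + (14, 6). λ = (6 - 11)/(14 - 1) ≡ 32/13 mod 37. 13⁻¹ ≡ 20 (mod 37) since 13·20 = 260 ≡ 1, so λ ≡ 11.
  x = λ² - 1 - 14 = 121 - 15 ≡ 32; y = λ·(1 - 32) - 11 ≡ 18. → (32, 18)

(32, 18)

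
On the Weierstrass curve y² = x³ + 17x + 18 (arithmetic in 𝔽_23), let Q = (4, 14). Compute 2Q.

tangent at (4, 14): λ = (3·4² + 17)/(2·14) ≡ 19/5. 5⁻¹ ≡ 14 (mod 23), so λ ≡ 19·14 ≡ 13.
  x = λ² - 4 - 4 = 169 - 8 ≡ 0; y = λ·(4 - 0) - 14 ≡ 15. → (0, 15)

(0, 15)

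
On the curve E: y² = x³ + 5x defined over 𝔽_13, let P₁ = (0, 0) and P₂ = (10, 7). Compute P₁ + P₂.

(0, 0) + (10, 7). λ = (7 - 0)/(10 - 0) ≡ 7/10 mod 13. 10⁻¹ ≡ 4 (mod 13), so λ ≡ 2.
  x = λ² - 0 - 10 = 4 - 10 ≡ 7; y = λ·(0 - 7) - 0 ≡ 12. → (7, 12)

(7, 12)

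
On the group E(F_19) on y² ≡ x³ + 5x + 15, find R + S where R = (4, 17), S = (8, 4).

(14, 6)

(4, 17) + (8, 4). λ = (4 - 17)/(8 - 4) ≡ 6/4 mod 19. 4⁻¹ ≡ 5 (mod 19), so λ ≡ 11.
  x = λ² - 4 - 8 = 121 - 12 ≡ 14; y = λ·(4 - 14) - 17 ≡ 6. → (14, 6)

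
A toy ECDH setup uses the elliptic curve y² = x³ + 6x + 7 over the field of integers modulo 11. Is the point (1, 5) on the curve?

y² = 5² ≡ 3; x³ + 6x + 7 = 14 ≡ 3 (mod 11). 3 = 3.

yes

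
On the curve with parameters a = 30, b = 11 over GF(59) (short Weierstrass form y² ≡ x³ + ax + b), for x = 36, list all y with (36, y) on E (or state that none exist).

4, 55

x³ + 30x + 11 = 47747 ≡ 16 (mod 59).
Square roots of 16 mod 59: 4 and 55 (since 4² = 16 ≡ 16).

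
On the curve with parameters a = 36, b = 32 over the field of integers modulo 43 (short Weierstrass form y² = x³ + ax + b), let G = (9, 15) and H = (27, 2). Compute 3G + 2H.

(4, 5)

First 3G:
Repeated addition: build up to 3G.
2G: tangent at (9, 15): λ = (3·9² + 36)/(2·15) ≡ 21/30. 30⁻¹ ≡ 33 (mod 43) since 30·33 = 990 ≡ 1, so λ ≡ 21·33 ≡ 5.
  x = λ² - 9 - 9 = 25 - 18 ≡ 7; y = λ·(9 - 7) - 15 ≡ 38. → (7, 38)
3G: (7, 38) + (9, 15). λ = (15 - 38)/(9 - 7) ≡ 20/2 mod 43. 2⁻¹ ≡ 22 (mod 43) since 2·22 = 44 ≡ 1, so λ ≡ 10.
  x = λ² - 7 - 9 = 100 - 16 ≡ 41; y = λ·(7 - 41) - 38 ≡ 9. → (41, 9)
3G = (41, 9).
Next 2H:
Repeated addition: build up to 2H.
2H: tangent at (27, 2): λ = (3·27² + 36)/(2·2) ≡ 30/4. 4⁻¹ ≡ 11 (mod 43), so λ ≡ 30·11 ≡ 29.
  x = λ² - 27 - 27 = 841 - 54 ≡ 13; y = λ·(27 - 13) - 2 ≡ 17. → (13, 17)
2H = (13, 17).
Finally 3G + 2H:
(41, 9) + (13, 17). λ = (17 - 9)/(13 - 41) ≡ 8/15 mod 43. 15⁻¹ ≡ 23 (mod 43) since 15·23 = 345 ≡ 1, so λ ≡ 12.
  x = λ² - 41 - 13 = 144 - 54 ≡ 4; y = λ·(41 - 4) - 9 ≡ 5. → (4, 5)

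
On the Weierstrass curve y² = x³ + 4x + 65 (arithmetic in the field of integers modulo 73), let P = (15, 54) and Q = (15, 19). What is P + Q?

O

The two points share x = 15 and their y-coordinates satisfy 54 + 19 ≡ 0 (mod 73), so they are inverses. Their sum is the point at infinity.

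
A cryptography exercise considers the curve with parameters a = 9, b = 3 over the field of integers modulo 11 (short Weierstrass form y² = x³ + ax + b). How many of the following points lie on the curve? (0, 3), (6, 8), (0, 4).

1

(0, 3): 3² ≡ 9, rhs ≡ 3 → off.
(6, 8): 8² ≡ 9, rhs ≡ 9 → on.
(0, 4): 4² ≡ 5, rhs ≡ 3 → off.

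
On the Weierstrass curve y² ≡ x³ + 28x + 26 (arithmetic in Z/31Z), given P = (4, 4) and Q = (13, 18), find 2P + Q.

(6, 10)

First 2P:
Repeated addition: build up to 2P.
2P: tangent at (4, 4): λ = (3·4² + 28)/(2·4) ≡ 14/8. 8⁻¹ ≡ 4 (mod 31) since 8·4 = 32 ≡ 1, so λ ≡ 14·4 ≡ 25.
  x = λ² - 4 - 4 = 625 - 8 ≡ 28; y = λ·(4 - 28) - 4 ≡ 16. → (28, 16)
2P = (28, 16).
Finally 2P + Q:
(28, 16) + (13, 18). λ = (18 - 16)/(13 - 28) ≡ 2/16 mod 31. 16⁻¹ ≡ 2 (mod 31), so λ ≡ 4.
  x = λ² - 28 - 13 = 16 - 41 ≡ 6; y = λ·(28 - 6) - 16 ≡ 10. → (6, 10)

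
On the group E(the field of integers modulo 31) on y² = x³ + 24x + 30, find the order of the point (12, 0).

2

2P: (12, 0) + (12, 0): same x and y₁ ≡ -y₂, so the sum is the point at infinity.
2P = the point at infinity, so the order is 2.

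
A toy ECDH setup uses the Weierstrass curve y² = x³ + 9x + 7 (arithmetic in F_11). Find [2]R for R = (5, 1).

(5, 10)

tangent at (5, 1): λ = (3·5² + 9)/(2·1) ≡ 7/2. 2⁻¹ ≡ 6 (mod 11), so λ ≡ 7·6 ≡ 9.
  x = λ² - 5 - 5 = 81 - 10 ≡ 5; y = λ·(5 - 5) - 1 ≡ 10. → (5, 10)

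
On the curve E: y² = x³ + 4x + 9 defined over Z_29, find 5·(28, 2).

Write Q = (28, 2).
Repeated addition: build up to 5Q.
2Q: tangent at (28, 2): λ = (3·28² + 4)/(2·2) ≡ 7/4. 4⁻¹ ≡ 22 (mod 29), so λ ≡ 7·22 ≡ 9.
  x = λ² - 28 - 28 = 81 - 56 ≡ 25; y = λ·(28 - 25) - 2 ≡ 25. → (25, 25)
3Q: (25, 25) + (28, 2). λ = (2 - 25)/(28 - 25) ≡ 6/3 mod 29. 3⁻¹ ≡ 10 (mod 29), so λ ≡ 2.
  x = λ² - 25 - 28 = 4 - 53 ≡ 9; y = λ·(25 - 9) - 25 ≡ 7. → (9, 7)
4Q: (9, 7) + (28, 2). λ = (2 - 7)/(28 - 9) ≡ 24/19 mod 29. 19⁻¹ ≡ 26 (mod 29) since 19·26 = 494 ≡ 1, so λ ≡ 15.
  x = λ² - 9 - 28 = 225 - 37 ≡ 14; y = λ·(9 - 14) - 7 ≡ 5. → (14, 5)
5Q: (14, 5) + (28, 2). λ = (2 - 5)/(28 - 14) ≡ 26/14 mod 29. 14⁻¹ ≡ 27 (mod 29) since 14·27 = 378 ≡ 1, so λ ≡ 6.
  x = λ² - 14 - 28 = 36 - 42 ≡ 23; y = λ·(14 - 23) - 5 ≡ 28. → (23, 28)

(23, 28)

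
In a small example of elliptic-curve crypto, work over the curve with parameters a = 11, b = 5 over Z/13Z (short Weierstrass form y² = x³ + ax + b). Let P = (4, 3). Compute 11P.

(4, 3)

Repeated addition: build up to 11P.
2P: tangent at (4, 3): λ = (3·4² + 11)/(2·3) ≡ 7/6. 6⁻¹ ≡ 11 (mod 13) since 6·11 = 66 ≡ 1, so λ ≡ 7·11 ≡ 12.
  x = λ² - 4 - 4 = 144 - 8 ≡ 6; y = λ·(4 - 6) - 3 ≡ 12. → (6, 12)
3P: (6, 12) + (4, 3). λ = (3 - 12)/(4 - 6) ≡ 4/11 mod 13. 11⁻¹ ≡ 6 (mod 13) since 11·6 = 66 ≡ 1, so λ ≡ 11.
  x = λ² - 6 - 4 = 121 - 10 ≡ 7; y = λ·(6 - 7) - 12 ≡ 3. → (7, 3)
4P: (7, 3) + (4, 3). λ = (3 - 3)/(4 - 7) ≡ 0/10 mod 13. 10⁻¹ ≡ 4 (mod 13), so λ ≡ 0.
  x = λ² - 7 - 4 = 0 - 11 ≡ 2; y = λ·(7 - 2) - 3 ≡ 10. → (2, 10)
5P: (2, 10) + (4, 3). λ = (3 - 10)/(4 - 2) ≡ 6/2 mod 13. 2⁻¹ ≡ 7 (mod 13) since 2·7 = 14 ≡ 1, so λ ≡ 3.
  x = λ² - 2 - 4 = 9 - 6 ≡ 3; y = λ·(2 - 3) - 10 ≡ 0. → (3, 0)
6P: (3, 0) + (4, 3). λ = (3 - 0)/(4 - 3) ≡ 3/1 mod 13. 1⁻¹ ≡ 1 (mod 13) since 1·1 = 1 ≡ 1, so λ ≡ 3.
  x = λ² - 3 - 4 = 9 - 7 ≡ 2; y = λ·(3 - 2) - 0 ≡ 3. → (2, 3)
7P: (2, 3) + (4, 3). λ = (3 - 3)/(4 - 2) ≡ 0/2 mod 13. 2⁻¹ ≡ 7 (mod 13), so λ ≡ 0.
  x = λ² - 2 - 4 = 0 - 6 ≡ 7; y = λ·(2 - 7) - 3 ≡ 10. → (7, 10)
8P: (7, 10) + (4, 3). λ = (3 - 10)/(4 - 7) ≡ 6/10 mod 13. 10⁻¹ ≡ 4 (mod 13) since 10·4 = 40 ≡ 1, so λ ≡ 11.
  x = λ² - 7 - 4 = 121 - 11 ≡ 6; y = λ·(7 - 6) - 10 ≡ 1. → (6, 1)
9P: (6, 1) + (4, 3). λ = (3 - 1)/(4 - 6) ≡ 2/11 mod 13. 11⁻¹ ≡ 6 (mod 13), so λ ≡ 12.
  x = λ² - 6 - 4 = 144 - 10 ≡ 4; y = λ·(6 - 4) - 1 ≡ 10. → (4, 10)
10P: (4, 10) + (4, 3): same x and y₁ ≡ -y₂, so the sum is ∞.
11P: ∞ + (4, 3) = (4, 3) (identity).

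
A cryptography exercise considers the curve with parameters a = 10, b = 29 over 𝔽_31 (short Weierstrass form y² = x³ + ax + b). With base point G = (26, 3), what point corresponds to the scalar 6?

(20, 18)

Double-and-add on 6 = (110)₂. Start with G = (26, 3) for the leading 1-bit.
double: tangent at (26, 3): λ = (3·26² + 10)/(2·3) ≡ 23/6. 6⁻¹ ≡ 26 (mod 31) since 6·26 = 156 ≡ 1, so λ ≡ 23·26 ≡ 9.
  x = λ² - 26 - 26 = 81 - 52 ≡ 29; y = λ·(26 - 29) - 3 ≡ 1. → (29, 1)
add G: (29, 1) + (26, 3). λ = (3 - 1)/(26 - 29) ≡ 2/28 mod 31. 28⁻¹ ≡ 10 (mod 31) since 28·10 = 280 ≡ 1, so λ ≡ 20.
  x = λ² - 29 - 26 = 400 - 55 ≡ 4; y = λ·(29 - 4) - 1 ≡ 3. → (4, 3)
double: tangent at (4, 3): λ = (3·4² + 10)/(2·3) ≡ 27/6. 6⁻¹ ≡ 26 (mod 31), so λ ≡ 27·26 ≡ 20.
  x = λ² - 4 - 4 = 400 - 8 ≡ 20; y = λ·(4 - 20) - 3 ≡ 18. → (20, 18)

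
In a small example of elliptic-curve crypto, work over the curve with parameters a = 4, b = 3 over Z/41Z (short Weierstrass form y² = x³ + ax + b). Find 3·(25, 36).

Write G = (25, 36).
Repeated addition: build up to 3G.
2G: tangent at (25, 36): λ = (3·25² + 4)/(2·36) ≡ 34/31. 31⁻¹ ≡ 4 (mod 41) since 31·4 = 124 ≡ 1, so λ ≡ 34·4 ≡ 13.
  x = λ² - 25 - 25 = 169 - 50 ≡ 37; y = λ·(25 - 37) - 36 ≡ 13. → (37, 13)
3G: (37, 13) + (25, 36). λ = (36 - 13)/(25 - 37) ≡ 23/29 mod 41. 29⁻¹ ≡ 17 (mod 41) since 29·17 = 493 ≡ 1, so λ ≡ 22.
  x = λ² - 37 - 25 = 484 - 62 ≡ 12; y = λ·(37 - 12) - 13 ≡ 4. → (12, 4)

(12, 4)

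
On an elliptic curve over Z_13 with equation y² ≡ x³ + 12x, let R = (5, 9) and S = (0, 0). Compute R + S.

(5, 9) + (0, 0). λ = (0 - 9)/(0 - 5) ≡ 4/8 mod 13. 8⁻¹ ≡ 5 (mod 13), so λ ≡ 7.
  x = λ² - 5 - 0 = 49 - 5 ≡ 5; y = λ·(5 - 5) - 9 ≡ 4. → (5, 4)

(5, 4)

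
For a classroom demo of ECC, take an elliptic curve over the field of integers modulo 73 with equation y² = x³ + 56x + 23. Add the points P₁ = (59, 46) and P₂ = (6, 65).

(35, 6)

(59, 46) + (6, 65). λ = (65 - 46)/(6 - 59) ≡ 19/20 mod 73. 20⁻¹ ≡ 11 (mod 73) since 20·11 = 220 ≡ 1, so λ ≡ 63.
  x = λ² - 59 - 6 = 3969 - 65 ≡ 35; y = λ·(59 - 35) - 46 ≡ 6. → (35, 6)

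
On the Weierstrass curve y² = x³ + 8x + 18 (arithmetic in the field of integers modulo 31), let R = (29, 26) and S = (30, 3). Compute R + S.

(29, 26) + (30, 3). λ = (3 - 26)/(30 - 29) ≡ 8/1 mod 31. 1⁻¹ ≡ 1 (mod 31), so λ ≡ 8.
  x = λ² - 29 - 30 = 64 - 59 ≡ 5; y = λ·(29 - 5) - 26 ≡ 11. → (5, 11)

(5, 11)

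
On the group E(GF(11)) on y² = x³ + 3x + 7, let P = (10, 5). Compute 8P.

(5, 2)

Double-and-add on 8 = (1000)₂. Start with P = (10, 5) for the leading 1-bit.
double: tangent at (10, 5): λ = (3·10² + 3)/(2·5) ≡ 6/10. 10⁻¹ ≡ 10 (mod 11), so λ ≡ 6·10 ≡ 5.
  x = λ² - 10 - 10 = 25 - 20 ≡ 5; y = λ·(10 - 5) - 5 ≡ 9. → (5, 9)
double: tangent at (5, 9): λ = (3·5² + 3)/(2·9) ≡ 1/7. 7⁻¹ ≡ 8 (mod 11) since 7·8 = 56 ≡ 1, so λ ≡ 1·8 ≡ 8.
  x = λ² - 5 - 5 = 64 - 10 ≡ 10; y = λ·(5 - 10) - 9 ≡ 6. → (10, 6)
double: tangent at (10, 6): λ = (3·10² + 3)/(2·6) ≡ 6/1. 1⁻¹ ≡ 1 (mod 11) since 1·1 = 1 ≡ 1, so λ ≡ 6·1 ≡ 6.
  x = λ² - 10 - 10 = 36 - 20 ≡ 5; y = λ·(10 - 5) - 6 ≡ 2. → (5, 2)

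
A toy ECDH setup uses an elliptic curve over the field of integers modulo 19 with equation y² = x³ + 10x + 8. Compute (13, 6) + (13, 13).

The two points share x = 13 and their y-coordinates satisfy 6 + 13 ≡ 0 (mod 19), so they are inverses. Their sum is 𝒪.

O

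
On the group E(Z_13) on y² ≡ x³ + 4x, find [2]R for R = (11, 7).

(0, 0)

tangent at (11, 7): λ = (3·11² + 4)/(2·7) ≡ 3/1. 1⁻¹ ≡ 1 (mod 13), so λ ≡ 3·1 ≡ 3.
  x = λ² - 11 - 11 = 9 - 22 ≡ 0; y = λ·(11 - 0) - 7 ≡ 0. → (0, 0)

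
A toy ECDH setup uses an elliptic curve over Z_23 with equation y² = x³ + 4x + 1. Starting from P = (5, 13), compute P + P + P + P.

(14, 15)

Repeated addition: build up to 4P.
2P: tangent at (5, 13): λ = (3·5² + 4)/(2·13) ≡ 10/3. 3⁻¹ ≡ 8 (mod 23) since 3·8 = 24 ≡ 1, so λ ≡ 10·8 ≡ 11.
  x = λ² - 5 - 5 = 121 - 10 ≡ 19; y = λ·(5 - 19) - 13 ≡ 17. → (19, 17)
3P: (19, 17) + (5, 13). λ = (13 - 17)/(5 - 19) ≡ 19/9 mod 23. 9⁻¹ ≡ 18 (mod 23) since 9·18 = 162 ≡ 1, so λ ≡ 20.
  x = λ² - 19 - 5 = 400 - 24 ≡ 8; y = λ·(19 - 8) - 17 ≡ 19. → (8, 19)
4P: (8, 19) + (5, 13). λ = (13 - 19)/(5 - 8) ≡ 17/20 mod 23. 20⁻¹ ≡ 15 (mod 23), so λ ≡ 2.
  x = λ² - 8 - 5 = 4 - 13 ≡ 14; y = λ·(8 - 14) - 19 ≡ 15. → (14, 15)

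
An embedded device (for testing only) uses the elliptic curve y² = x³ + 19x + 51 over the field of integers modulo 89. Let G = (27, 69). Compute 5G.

(71, 14)

Double-and-add on 5 = (101)₂. Start with G = (27, 69) for the leading 1-bit.
double: tangent at (27, 69): λ = (3·27² + 19)/(2·69) ≡ 70/49. 49⁻¹ ≡ 20 (mod 89) since 49·20 = 980 ≡ 1, so λ ≡ 70·20 ≡ 65.
  x = λ² - 27 - 27 = 4225 - 54 ≡ 77; y = λ·(27 - 77) - 69 ≡ 63. → (77, 63)
double: tangent at (77, 63): λ = (3·77² + 19)/(2·63) ≡ 6/37. 37⁻¹ ≡ 77 (mod 89) since 37·77 = 2849 ≡ 1, so λ ≡ 6·77 ≡ 17.
  x = λ² - 77 - 77 = 289 - 154 ≡ 46; y = λ·(77 - 46) - 63 ≡ 19. → (46, 19)
add G: (46, 19) + (27, 69). λ = (69 - 19)/(27 - 46) ≡ 50/70 mod 89. 70⁻¹ ≡ 14 (mod 89), so λ ≡ 77.
  x = λ² - 46 - 27 = 5929 - 73 ≡ 71; y = λ·(46 - 71) - 19 ≡ 14. → (71, 14)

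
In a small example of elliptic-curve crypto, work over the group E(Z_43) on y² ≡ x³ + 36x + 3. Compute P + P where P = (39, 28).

(21, 42)

tangent at (39, 28): λ = (3·39² + 36)/(2·28) ≡ 41/13. 13⁻¹ ≡ 10 (mod 43), so λ ≡ 41·10 ≡ 23.
  x = λ² - 39 - 39 = 529 - 78 ≡ 21; y = λ·(39 - 21) - 28 ≡ 42. → (21, 42)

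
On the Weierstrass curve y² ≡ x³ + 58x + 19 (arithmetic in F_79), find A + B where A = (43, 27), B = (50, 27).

(43, 27) + (50, 27). λ = (27 - 27)/(50 - 43) ≡ 0/7 mod 79. 7⁻¹ ≡ 34 (mod 79) since 7·34 = 238 ≡ 1, so λ ≡ 0.
  x = λ² - 43 - 50 = 0 - 93 ≡ 65; y = λ·(43 - 65) - 27 ≡ 52. → (65, 52)

(65, 52)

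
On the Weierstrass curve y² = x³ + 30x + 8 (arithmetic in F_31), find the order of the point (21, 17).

2P: tangent at (21, 17): λ = (3·21² + 30)/(2·17) ≡ 20/3. 3⁻¹ ≡ 21 (mod 31) since 3·21 = 63 ≡ 1, so λ ≡ 20·21 ≡ 17.
  x = λ² - 21 - 21 = 289 - 42 ≡ 30; y = λ·(21 - 30) - 17 ≡ 16. → (30, 16)
3P: (30, 16) + (21, 17). λ = (17 - 16)/(21 - 30) ≡ 1/22 mod 31. 22⁻¹ ≡ 24 (mod 31) since 22·24 = 528 ≡ 1, so λ ≡ 24.
  x = λ² - 30 - 21 = 576 - 51 ≡ 29; y = λ·(30 - 29) - 16 ≡ 8. → (29, 8)
4P: (29, 8) + (21, 17). λ = (17 - 8)/(21 - 29) ≡ 9/23 mod 31. 23⁻¹ ≡ 27 (mod 31), so λ ≡ 26.
  x = λ² - 29 - 21 = 676 - 50 ≡ 6; y = λ·(29 - 6) - 8 ≡ 1. → (6, 1)
5P: (6, 1) + (21, 17). λ = (17 - 1)/(21 - 6) ≡ 16/15 mod 31. 15⁻¹ ≡ 29 (mod 31) since 15·29 = 435 ≡ 1, so λ ≡ 30.
  x = λ² - 6 - 21 = 900 - 27 ≡ 5; y = λ·(6 - 5) - 1 ≡ 29. → (5, 29)
6P: (5, 29) + (21, 17). λ = (17 - 29)/(21 - 5) ≡ 19/16 mod 31. 16⁻¹ ≡ 2 (mod 31), so λ ≡ 7.
  x = λ² - 5 - 21 = 49 - 26 ≡ 23; y = λ·(5 - 23) - 29 ≡ 0. → (23, 0)
7P: (23, 0) + (21, 17). λ = (17 - 0)/(21 - 23) ≡ 17/29 mod 31. 29⁻¹ ≡ 15 (mod 31) since 29·15 = 435 ≡ 1, so λ ≡ 7.
  x = λ² - 23 - 21 = 49 - 44 ≡ 5; y = λ·(23 - 5) - 0 ≡ 2. → (5, 2)
8P: (5, 2) + (21, 17). λ = (17 - 2)/(21 - 5) ≡ 15/16 mod 31. 16⁻¹ ≡ 2 (mod 31), so λ ≡ 30.
  x = λ² - 5 - 21 = 900 - 26 ≡ 6; y = λ·(5 - 6) - 2 ≡ 30. → (6, 30)
9P: (6, 30) + (21, 17). λ = (17 - 30)/(21 - 6) ≡ 18/15 mod 31. 15⁻¹ ≡ 29 (mod 31) since 15·29 = 435 ≡ 1, so λ ≡ 26.
  x = λ² - 6 - 21 = 676 - 27 ≡ 29; y = λ·(6 - 29) - 30 ≡ 23. → (29, 23)
10P: (29, 23) + (21, 17). λ = (17 - 23)/(21 - 29) ≡ 25/23 mod 31. 23⁻¹ ≡ 27 (mod 31) since 23·27 = 621 ≡ 1, so λ ≡ 24.
  x = λ² - 29 - 21 = 576 - 50 ≡ 30; y = λ·(29 - 30) - 23 ≡ 15. → (30, 15)
11P: (30, 15) + (21, 17). λ = (17 - 15)/(21 - 30) ≡ 2/22 mod 31. 22⁻¹ ≡ 24 (mod 31) since 22·24 = 528 ≡ 1, so λ ≡ 17.
  x = λ² - 30 - 21 = 289 - 51 ≡ 21; y = λ·(30 - 21) - 15 ≡ 14. → (21, 14)
12P: (21, 14) + (21, 17): same x and y₁ ≡ -y₂, so the sum is the point at infinity.
12P = the point at infinity, so the order is 12.

12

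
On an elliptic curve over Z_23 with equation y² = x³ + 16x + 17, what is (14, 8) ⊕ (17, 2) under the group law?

(14, 8) + (17, 2). λ = (2 - 8)/(17 - 14) ≡ 17/3 mod 23. 3⁻¹ ≡ 8 (mod 23), so λ ≡ 21.
  x = λ² - 14 - 17 = 441 - 31 ≡ 19; y = λ·(14 - 19) - 8 ≡ 2. → (19, 2)

(19, 2)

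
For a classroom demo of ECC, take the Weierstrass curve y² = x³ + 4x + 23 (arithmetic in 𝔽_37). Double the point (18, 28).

tangent at (18, 28): λ = (3·18² + 4)/(2·28) ≡ 14/19. 19⁻¹ ≡ 2 (mod 37), so λ ≡ 14·2 ≡ 28.
  x = λ² - 18 - 18 = 784 - 36 ≡ 8; y = λ·(18 - 8) - 28 ≡ 30. → (8, 30)

(8, 30)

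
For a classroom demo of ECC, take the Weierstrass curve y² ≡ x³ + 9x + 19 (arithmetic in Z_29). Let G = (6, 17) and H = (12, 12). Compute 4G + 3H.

(28, 3)

First 4G:
Repeated addition: build up to 4G.
2G: tangent at (6, 17): λ = (3·6² + 9)/(2·17) ≡ 1/5. 5⁻¹ ≡ 6 (mod 29), so λ ≡ 1·6 ≡ 6.
  x = λ² - 6 - 6 = 36 - 12 ≡ 24; y = λ·(6 - 24) - 17 ≡ 20. → (24, 20)
3G: (24, 20) + (6, 17). λ = (17 - 20)/(6 - 24) ≡ 26/11 mod 29. 11⁻¹ ≡ 8 (mod 29) since 11·8 = 88 ≡ 1, so λ ≡ 5.
  x = λ² - 24 - 6 = 25 - 30 ≡ 24; y = λ·(24 - 24) - 20 ≡ 9. → (24, 9)
4G: (24, 9) + (6, 17). λ = (17 - 9)/(6 - 24) ≡ 8/11 mod 29. 11⁻¹ ≡ 8 (mod 29), so λ ≡ 6.
  x = λ² - 24 - 6 = 36 - 30 ≡ 6; y = λ·(24 - 6) - 9 ≡ 12. → (6, 12)
4G = (6, 12).
Next 3H:
Repeated addition: build up to 3H.
2H: tangent at (12, 12): λ = (3·12² + 9)/(2·12) ≡ 6/24. 24⁻¹ ≡ 23 (mod 29), so λ ≡ 6·23 ≡ 22.
  x = λ² - 12 - 12 = 484 - 24 ≡ 25; y = λ·(12 - 25) - 12 ≡ 21. → (25, 21)
3H: (25, 21) + (12, 12). λ = (12 - 21)/(12 - 25) ≡ 20/16 mod 29. 16⁻¹ ≡ 20 (mod 29) since 16·20 = 320 ≡ 1, so λ ≡ 23.
  x = λ² - 25 - 12 = 529 - 37 ≡ 28; y = λ·(25 - 28) - 21 ≡ 26. → (28, 26)
3H = (28, 26).
Finally 4G + 3H:
(6, 12) + (28, 26). λ = (26 - 12)/(28 - 6) ≡ 14/22 mod 29. 22⁻¹ ≡ 4 (mod 29) since 22·4 = 88 ≡ 1, so λ ≡ 27.
  x = λ² - 6 - 28 = 729 - 34 ≡ 28; y = λ·(6 - 28) - 12 ≡ 3. → (28, 3)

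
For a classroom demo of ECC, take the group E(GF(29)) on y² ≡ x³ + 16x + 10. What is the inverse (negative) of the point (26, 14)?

-(26, 14) = (26, -14 mod 29) = (26, 15).

(26, 15)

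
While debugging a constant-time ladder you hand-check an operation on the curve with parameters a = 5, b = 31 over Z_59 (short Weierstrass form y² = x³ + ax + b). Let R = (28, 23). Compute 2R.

(24, 46)

tangent at (28, 23): λ = (3·28² + 5)/(2·23) ≡ 56/46. 46⁻¹ ≡ 9 (mod 59), so λ ≡ 56·9 ≡ 32.
  x = λ² - 28 - 28 = 1024 - 56 ≡ 24; y = λ·(28 - 24) - 23 ≡ 46. → (24, 46)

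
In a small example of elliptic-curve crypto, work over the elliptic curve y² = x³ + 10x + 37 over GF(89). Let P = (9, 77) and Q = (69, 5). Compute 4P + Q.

(84, 29)

First 4P:
Double-and-add on 4 = (100)₂. Start with P = (9, 77) for the leading 1-bit.
double: tangent at (9, 77): λ = (3·9² + 10)/(2·77) ≡ 75/65. 65⁻¹ ≡ 63 (mod 89), so λ ≡ 75·63 ≡ 8.
  x = λ² - 9 - 9 = 64 - 18 ≡ 46; y = λ·(9 - 46) - 77 ≡ 72. → (46, 72)
double: tangent at (46, 72): λ = (3·46² + 10)/(2·72) ≡ 39/55. 55⁻¹ ≡ 34 (mod 89) since 55·34 = 1870 ≡ 1, so λ ≡ 39·34 ≡ 80.
  x = λ² - 46 - 46 = 6400 - 92 ≡ 78; y = λ·(46 - 78) - 72 ≡ 38. → (78, 38)
4P = (78, 38).
Finally 4P + Q:
(78, 38) + (69, 5). λ = (5 - 38)/(69 - 78) ≡ 56/80 mod 89. 80⁻¹ ≡ 79 (mod 89), so λ ≡ 63.
  x = λ² - 78 - 69 = 3969 - 147 ≡ 84; y = λ·(78 - 84) - 38 ≡ 29. → (84, 29)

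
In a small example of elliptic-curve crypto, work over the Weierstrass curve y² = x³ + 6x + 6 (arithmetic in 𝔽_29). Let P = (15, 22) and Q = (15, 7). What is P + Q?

The two points share x = 15 and their y-coordinates satisfy 22 + 7 ≡ 0 (mod 29), so they are inverses. Their sum is O.

O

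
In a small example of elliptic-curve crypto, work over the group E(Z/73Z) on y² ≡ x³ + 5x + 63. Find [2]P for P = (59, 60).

(63, 20)

tangent at (59, 60): λ = (3·59² + 5)/(2·60) ≡ 9/47. 47⁻¹ ≡ 14 (mod 73), so λ ≡ 9·14 ≡ 53.
  x = λ² - 59 - 59 = 2809 - 118 ≡ 63; y = λ·(59 - 63) - 60 ≡ 20. → (63, 20)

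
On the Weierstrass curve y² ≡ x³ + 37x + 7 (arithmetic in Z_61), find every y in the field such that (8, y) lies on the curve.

12, 49

x³ + 37x + 7 = 815 ≡ 22 (mod 61).
Square roots of 22 mod 61: 12 and 49 (since 12² = 144 ≡ 22).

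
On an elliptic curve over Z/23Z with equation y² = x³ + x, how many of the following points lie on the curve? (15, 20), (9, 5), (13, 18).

3

(15, 20): 20² ≡ 9, rhs ≡ 9 → on.
(9, 5): 5² ≡ 2, rhs ≡ 2 → on.
(13, 18): 18² ≡ 2, rhs ≡ 2 → on.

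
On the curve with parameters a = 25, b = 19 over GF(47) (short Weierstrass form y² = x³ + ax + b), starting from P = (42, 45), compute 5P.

Repeated addition: build up to 5P.
2P: tangent at (42, 45): λ = (3·42² + 25)/(2·45) ≡ 6/43. 43⁻¹ ≡ 35 (mod 47) since 43·35 = 1505 ≡ 1, so λ ≡ 6·35 ≡ 22.
  x = λ² - 42 - 42 = 484 - 84 ≡ 24; y = λ·(42 - 24) - 45 ≡ 22. → (24, 22)
3P: (24, 22) + (42, 45). λ = (45 - 22)/(42 - 24) ≡ 23/18 mod 47. 18⁻¹ ≡ 34 (mod 47) since 18·34 = 612 ≡ 1, so λ ≡ 30.
  x = λ² - 24 - 42 = 900 - 66 ≡ 35; y = λ·(24 - 35) - 22 ≡ 24. → (35, 24)
4P: (35, 24) + (42, 45). λ = (45 - 24)/(42 - 35) ≡ 21/7 mod 47. 7⁻¹ ≡ 27 (mod 47) since 7·27 = 189 ≡ 1, so λ ≡ 3.
  x = λ² - 35 - 42 = 9 - 77 ≡ 26; y = λ·(35 - 26) - 24 ≡ 3. → (26, 3)
5P: (26, 3) + (42, 45). λ = (45 - 3)/(42 - 26) ≡ 42/16 mod 47. 16⁻¹ ≡ 3 (mod 47), so λ ≡ 32.
  x = λ² - 26 - 42 = 1024 - 68 ≡ 16; y = λ·(26 - 16) - 3 ≡ 35. → (16, 35)

(16, 35)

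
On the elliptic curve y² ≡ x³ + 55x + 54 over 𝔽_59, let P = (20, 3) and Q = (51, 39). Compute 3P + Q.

(16, 30)

First 3P:
Repeated addition: build up to 3P.
2P: tangent at (20, 3): λ = (3·20² + 55)/(2·3) ≡ 16/6. 6⁻¹ ≡ 10 (mod 59) since 6·10 = 60 ≡ 1, so λ ≡ 16·10 ≡ 42.
  x = λ² - 20 - 20 = 1764 - 40 ≡ 13; y = λ·(20 - 13) - 3 ≡ 55. → (13, 55)
3P: (13, 55) + (20, 3). λ = (3 - 55)/(20 - 13) ≡ 7/7 mod 59. 7⁻¹ ≡ 17 (mod 59) since 7·17 = 119 ≡ 1, so λ ≡ 1.
  x = λ² - 13 - 20 = 1 - 33 ≡ 27; y = λ·(13 - 27) - 55 ≡ 49. → (27, 49)
3P = (27, 49).
Finally 3P + Q:
(27, 49) + (51, 39). λ = (39 - 49)/(51 - 27) ≡ 49/24 mod 59. 24⁻¹ ≡ 32 (mod 59), so λ ≡ 34.
  x = λ² - 27 - 51 = 1156 - 78 ≡ 16; y = λ·(27 - 16) - 49 ≡ 30. → (16, 30)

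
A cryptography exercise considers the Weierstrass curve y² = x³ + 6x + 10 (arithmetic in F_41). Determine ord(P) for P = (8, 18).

12

2P: tangent at (8, 18): λ = (3·8² + 6)/(2·18) ≡ 34/36. 36⁻¹ ≡ 8 (mod 41), so λ ≡ 34·8 ≡ 26.
  x = λ² - 8 - 8 = 676 - 16 ≡ 4; y = λ·(8 - 4) - 18 ≡ 4. → (4, 4)
3P: (4, 4) + (8, 18). λ = (18 - 4)/(8 - 4) ≡ 14/4 mod 41. 4⁻¹ ≡ 31 (mod 41), so λ ≡ 24.
  x = λ² - 4 - 8 = 576 - 12 ≡ 31; y = λ·(4 - 31) - 4 ≡ 4. → (31, 4)
4P: (31, 4) + (8, 18). λ = (18 - 4)/(8 - 31) ≡ 14/18 mod 41. 18⁻¹ ≡ 16 (mod 41) since 18·16 = 288 ≡ 1, so λ ≡ 19.
  x = λ² - 31 - 8 = 361 - 39 ≡ 35; y = λ·(31 - 35) - 4 ≡ 2. → (35, 2)
5P: (35, 2) + (8, 18). λ = (18 - 2)/(8 - 35) ≡ 16/14 mod 41. 14⁻¹ ≡ 3 (mod 41), so λ ≡ 7.
  x = λ² - 35 - 8 = 49 - 43 ≡ 6; y = λ·(35 - 6) - 2 ≡ 37. → (6, 37)
6P: (6, 37) + (8, 18). λ = (18 - 37)/(8 - 6) ≡ 22/2 mod 41. 2⁻¹ ≡ 21 (mod 41), so λ ≡ 11.
  x = λ² - 6 - 8 = 121 - 14 ≡ 25; y = λ·(6 - 25) - 37 ≡ 0. → (25, 0)
7P: (25, 0) + (8, 18). λ = (18 - 0)/(8 - 25) ≡ 18/24 mod 41. 24⁻¹ ≡ 12 (mod 41), so λ ≡ 11.
  x = λ² - 25 - 8 = 121 - 33 ≡ 6; y = λ·(25 - 6) - 0 ≡ 4. → (6, 4)
8P: (6, 4) + (8, 18). λ = (18 - 4)/(8 - 6) ≡ 14/2 mod 41. 2⁻¹ ≡ 21 (mod 41), so λ ≡ 7.
  x = λ² - 6 - 8 = 49 - 14 ≡ 35; y = λ·(6 - 35) - 4 ≡ 39. → (35, 39)
9P: (35, 39) + (8, 18). λ = (18 - 39)/(8 - 35) ≡ 20/14 mod 41. 14⁻¹ ≡ 3 (mod 41) since 14·3 = 42 ≡ 1, so λ ≡ 19.
  x = λ² - 35 - 8 = 361 - 43 ≡ 31; y = λ·(35 - 31) - 39 ≡ 37. → (31, 37)
10P: (31, 37) + (8, 18). λ = (18 - 37)/(8 - 31) ≡ 22/18 mod 41. 18⁻¹ ≡ 16 (mod 41), so λ ≡ 24.
  x = λ² - 31 - 8 = 576 - 39 ≡ 4; y = λ·(31 - 4) - 37 ≡ 37. → (4, 37)
11P: (4, 37) + (8, 18). λ = (18 - 37)/(8 - 4) ≡ 22/4 mod 41. 4⁻¹ ≡ 31 (mod 41) since 4·31 = 124 ≡ 1, so λ ≡ 26.
  x = λ² - 4 - 8 = 676 - 12 ≡ 8; y = λ·(4 - 8) - 37 ≡ 23. → (8, 23)
12P: (8, 23) + (8, 18): same x and y₁ ≡ -y₂, so the sum is ∞.
12P = ∞, so the order is 12.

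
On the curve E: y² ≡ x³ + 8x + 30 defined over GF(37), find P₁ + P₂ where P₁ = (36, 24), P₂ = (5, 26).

(36, 24) + (5, 26). λ = (26 - 24)/(5 - 36) ≡ 2/6 mod 37. 6⁻¹ ≡ 31 (mod 37) since 6·31 = 186 ≡ 1, so λ ≡ 25.
  x = λ² - 36 - 5 = 625 - 41 ≡ 29; y = λ·(36 - 29) - 24 ≡ 3. → (29, 3)

(29, 3)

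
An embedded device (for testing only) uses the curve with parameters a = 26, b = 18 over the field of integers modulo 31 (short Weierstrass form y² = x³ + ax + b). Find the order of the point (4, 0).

2

2P: (4, 0) + (4, 0): same x and y₁ ≡ -y₂, so the sum is ∞.
2P = ∞, so the order is 2.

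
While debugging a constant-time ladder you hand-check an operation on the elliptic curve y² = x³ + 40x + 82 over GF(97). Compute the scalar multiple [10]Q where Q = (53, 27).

(67, 77)

Repeated addition: build up to 10Q.
2Q: tangent at (53, 27): λ = (3·53² + 40)/(2·27) ≡ 28/54. 54⁻¹ ≡ 9 (mod 97), so λ ≡ 28·9 ≡ 58.
  x = λ² - 53 - 53 = 3364 - 106 ≡ 57; y = λ·(53 - 57) - 27 ≡ 32. → (57, 32)
3Q: (57, 32) + (53, 27). λ = (27 - 32)/(53 - 57) ≡ 92/93 mod 97. 93⁻¹ ≡ 24 (mod 97) since 93·24 = 2232 ≡ 1, so λ ≡ 74.
  x = λ² - 57 - 53 = 5476 - 110 ≡ 31; y = λ·(57 - 31) - 32 ≡ 49. → (31, 49)
4Q: (31, 49) + (53, 27). λ = (27 - 49)/(53 - 31) ≡ 75/22 mod 97. 22⁻¹ ≡ 75 (mod 97) since 22·75 = 1650 ≡ 1, so λ ≡ 96.
  x = λ² - 31 - 53 = 9216 - 84 ≡ 14; y = λ·(31 - 14) - 49 ≡ 31. → (14, 31)
5Q: (14, 31) + (53, 27). λ = (27 - 31)/(53 - 14) ≡ 93/39 mod 97. 39⁻¹ ≡ 5 (mod 97), so λ ≡ 77.
  x = λ² - 14 - 53 = 5929 - 67 ≡ 42; y = λ·(14 - 42) - 31 ≡ 44. → (42, 44)
6Q: (42, 44) + (53, 27). λ = (27 - 44)/(53 - 42) ≡ 80/11 mod 97. 11⁻¹ ≡ 53 (mod 97) since 11·53 = 583 ≡ 1, so λ ≡ 69.
  x = λ² - 42 - 53 = 4761 - 95 ≡ 10; y = λ·(42 - 10) - 44 ≡ 30. → (10, 30)
7Q: (10, 30) + (53, 27). λ = (27 - 30)/(53 - 10) ≡ 94/43 mod 97. 43⁻¹ ≡ 88 (mod 97), so λ ≡ 27.
  x = λ² - 10 - 53 = 729 - 63 ≡ 84; y = λ·(10 - 84) - 30 ≡ 9. → (84, 9)
8Q: (84, 9) + (53, 27). λ = (27 - 9)/(53 - 84) ≡ 18/66 mod 97. 66⁻¹ ≡ 25 (mod 97), so λ ≡ 62.
  x = λ² - 84 - 53 = 3844 - 137 ≡ 21; y = λ·(84 - 21) - 9 ≡ 17. → (21, 17)
9Q: (21, 17) + (53, 27). λ = (27 - 17)/(53 - 21) ≡ 10/32 mod 97. 32⁻¹ ≡ 94 (mod 97), so λ ≡ 67.
  x = λ² - 21 - 53 = 4489 - 74 ≡ 50; y = λ·(21 - 50) - 17 ≡ 77. → (50, 77)
10Q: (50, 77) + (53, 27). λ = (27 - 77)/(53 - 50) ≡ 47/3 mod 97. 3⁻¹ ≡ 65 (mod 97), so λ ≡ 48.
  x = λ² - 50 - 53 = 2304 - 103 ≡ 67; y = λ·(50 - 67) - 77 ≡ 77. → (67, 77)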